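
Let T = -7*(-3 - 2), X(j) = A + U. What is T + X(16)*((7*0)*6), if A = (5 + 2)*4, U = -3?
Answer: 35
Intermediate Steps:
A = 28 (A = 7*4 = 28)
X(j) = 25 (X(j) = 28 - 3 = 25)
T = 35 (T = -7*(-5) = 35)
T + X(16)*((7*0)*6) = 35 + 25*((7*0)*6) = 35 + 25*(0*6) = 35 + 25*0 = 35 + 0 = 35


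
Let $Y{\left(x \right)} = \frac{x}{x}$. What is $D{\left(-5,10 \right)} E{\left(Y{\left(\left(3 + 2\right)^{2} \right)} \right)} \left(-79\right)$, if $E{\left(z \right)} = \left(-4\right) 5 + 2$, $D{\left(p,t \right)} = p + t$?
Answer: $7110$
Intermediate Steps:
$Y{\left(x \right)} = 1$
$E{\left(z \right)} = -18$ ($E{\left(z \right)} = -20 + 2 = -18$)
$D{\left(-5,10 \right)} E{\left(Y{\left(\left(3 + 2\right)^{2} \right)} \right)} \left(-79\right) = \left(-5 + 10\right) \left(-18\right) \left(-79\right) = 5 \left(-18\right) \left(-79\right) = \left(-90\right) \left(-79\right) = 7110$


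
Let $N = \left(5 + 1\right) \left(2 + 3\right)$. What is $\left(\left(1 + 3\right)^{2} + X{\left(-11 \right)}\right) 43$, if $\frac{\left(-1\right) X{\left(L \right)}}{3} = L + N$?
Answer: $-1763$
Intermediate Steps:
$N = 30$ ($N = 6 \cdot 5 = 30$)
$X{\left(L \right)} = -90 - 3 L$ ($X{\left(L \right)} = - 3 \left(L + 30\right) = - 3 \left(30 + L\right) = -90 - 3 L$)
$\left(\left(1 + 3\right)^{2} + X{\left(-11 \right)}\right) 43 = \left(\left(1 + 3\right)^{2} - 57\right) 43 = \left(4^{2} + \left(-90 + 33\right)\right) 43 = \left(16 - 57\right) 43 = \left(-41\right) 43 = -1763$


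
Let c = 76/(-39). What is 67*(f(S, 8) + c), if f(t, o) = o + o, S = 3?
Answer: 36716/39 ≈ 941.44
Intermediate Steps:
c = -76/39 (c = 76*(-1/39) = -76/39 ≈ -1.9487)
f(t, o) = 2*o
67*(f(S, 8) + c) = 67*(2*8 - 76/39) = 67*(16 - 76/39) = 67*(548/39) = 36716/39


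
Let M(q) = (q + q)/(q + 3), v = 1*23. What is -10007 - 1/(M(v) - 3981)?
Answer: -517662097/51730 ≈ -10007.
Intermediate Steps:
v = 23
M(q) = 2*q/(3 + q) (M(q) = (2*q)/(3 + q) = 2*q/(3 + q))
-10007 - 1/(M(v) - 3981) = -10007 - 1/(2*23/(3 + 23) - 3981) = -10007 - 1/(2*23/26 - 3981) = -10007 - 1/(2*23*(1/26) - 3981) = -10007 - 1/(23/13 - 3981) = -10007 - 1/(-51730/13) = -10007 - 1*(-13/51730) = -10007 + 13/51730 = -517662097/51730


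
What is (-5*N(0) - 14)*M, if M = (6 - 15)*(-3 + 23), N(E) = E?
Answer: 2520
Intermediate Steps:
M = -180 (M = -9*20 = -180)
(-5*N(0) - 14)*M = (-5*0 - 14)*(-180) = (0 - 14)*(-180) = -14*(-180) = 2520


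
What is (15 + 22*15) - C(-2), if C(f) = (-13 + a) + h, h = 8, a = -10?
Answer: 360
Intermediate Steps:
C(f) = -15 (C(f) = (-13 - 10) + 8 = -23 + 8 = -15)
(15 + 22*15) - C(-2) = (15 + 22*15) - 1*(-15) = (15 + 330) + 15 = 345 + 15 = 360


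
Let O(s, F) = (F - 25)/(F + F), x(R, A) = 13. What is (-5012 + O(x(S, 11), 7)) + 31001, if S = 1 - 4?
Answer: 181914/7 ≈ 25988.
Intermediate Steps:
S = -3
O(s, F) = (-25 + F)/(2*F) (O(s, F) = (-25 + F)/((2*F)) = (-25 + F)*(1/(2*F)) = (-25 + F)/(2*F))
(-5012 + O(x(S, 11), 7)) + 31001 = (-5012 + (1/2)*(-25 + 7)/7) + 31001 = (-5012 + (1/2)*(1/7)*(-18)) + 31001 = (-5012 - 9/7) + 31001 = -35093/7 + 31001 = 181914/7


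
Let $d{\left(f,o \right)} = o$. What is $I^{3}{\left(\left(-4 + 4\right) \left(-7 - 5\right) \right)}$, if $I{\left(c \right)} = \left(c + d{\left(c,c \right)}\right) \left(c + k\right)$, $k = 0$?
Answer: $0$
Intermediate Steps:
$I{\left(c \right)} = 2 c^{2}$ ($I{\left(c \right)} = \left(c + c\right) \left(c + 0\right) = 2 c c = 2 c^{2}$)
$I^{3}{\left(\left(-4 + 4\right) \left(-7 - 5\right) \right)} = \left(2 \left(\left(-4 + 4\right) \left(-7 - 5\right)\right)^{2}\right)^{3} = \left(2 \left(0 \left(-12\right)\right)^{2}\right)^{3} = \left(2 \cdot 0^{2}\right)^{3} = \left(2 \cdot 0\right)^{3} = 0^{3} = 0$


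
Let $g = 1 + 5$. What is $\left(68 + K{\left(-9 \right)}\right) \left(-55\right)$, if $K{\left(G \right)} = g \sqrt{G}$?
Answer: $-3740 - 990 i \approx -3740.0 - 990.0 i$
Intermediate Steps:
$g = 6$
$K{\left(G \right)} = 6 \sqrt{G}$
$\left(68 + K{\left(-9 \right)}\right) \left(-55\right) = \left(68 + 6 \sqrt{-9}\right) \left(-55\right) = \left(68 + 6 \cdot 3 i\right) \left(-55\right) = \left(68 + 18 i\right) \left(-55\right) = -3740 - 990 i$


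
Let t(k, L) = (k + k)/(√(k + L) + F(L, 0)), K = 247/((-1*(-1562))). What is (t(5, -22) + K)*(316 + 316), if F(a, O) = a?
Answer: 316*(-10186*I + 247*√17)/(781*(√17 + 22*I)) ≈ -177.59 - 52.012*I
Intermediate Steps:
K = 247/1562 ≈ 0.15813
t(k, L) = 2*k/(L + √(L + k)) (t(k, L) = (k + k)/(√(k + L) + L) = (2*k)/(√(L + k) + L) = (2*k)/(L + √(L + k)) = 2*k/(L + √(L + k)))
(t(5, -22) + K)*(316 + 316) = (2*5/(-22 + √(-22 + 5)) + 247/1562)*(316 + 316) = (2*5/(-22 + √(-17)) + 247/1562)*632 = (2*5/(-22 + I*√17) + 247/1562)*632 = (10/(-22 + I*√17) + 247/1562)*632 = (247/1562 + 10/(-22 + I*√17))*632 = 78052/781 + 6320/(-22 + I*√17)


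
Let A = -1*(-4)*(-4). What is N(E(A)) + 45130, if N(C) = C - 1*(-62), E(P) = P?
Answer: 45176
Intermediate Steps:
A = -16 (A = 4*(-4) = -16)
N(C) = 62 + C (N(C) = C + 62 = 62 + C)
N(E(A)) + 45130 = (62 - 16) + 45130 = 46 + 45130 = 45176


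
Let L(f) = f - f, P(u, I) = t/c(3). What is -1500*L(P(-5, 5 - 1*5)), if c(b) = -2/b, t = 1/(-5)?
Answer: 0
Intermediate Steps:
t = -1/5 ≈ -0.20000
P(u, I) = 3/10 (P(u, I) = -1/(5*((-2/3))) = -1/(5*((-2*1/3))) = -1/(5*(-2/3)) = -1/5*(-3/2) = 3/10)
L(f) = 0
-1500*L(P(-5, 5 - 1*5)) = -1500*0 = 0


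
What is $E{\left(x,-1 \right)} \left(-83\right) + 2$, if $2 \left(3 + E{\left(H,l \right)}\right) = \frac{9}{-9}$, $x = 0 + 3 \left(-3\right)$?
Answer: $\frac{585}{2} \approx 292.5$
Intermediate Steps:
$x = -9$ ($x = 0 - 9 = -9$)
$E{\left(H,l \right)} = - \frac{7}{2}$ ($E{\left(H,l \right)} = -3 + \frac{9 \frac{1}{-9}}{2} = -3 + \frac{9 \left(- \frac{1}{9}\right)}{2} = -3 + \frac{1}{2} \left(-1\right) = -3 - \frac{1}{2} = - \frac{7}{2}$)
$E{\left(x,-1 \right)} \left(-83\right) + 2 = \left(- \frac{7}{2}\right) \left(-83\right) + 2 = \frac{581}{2} + 2 = \frac{585}{2}$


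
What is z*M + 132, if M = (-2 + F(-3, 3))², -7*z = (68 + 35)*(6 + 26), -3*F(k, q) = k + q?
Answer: -12260/7 ≈ -1751.4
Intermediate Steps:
F(k, q) = -k/3 - q/3 (F(k, q) = -(k + q)/3 = -k/3 - q/3)
z = -3296/7 (z = -(68 + 35)*(6 + 26)/7 = -103*32/7 = -⅐*3296 = -3296/7 ≈ -470.86)
M = 4 (M = (-2 + (-⅓*(-3) - ⅓*3))² = (-2 + (1 - 1))² = (-2 + 0)² = (-2)² = 4)
z*M + 132 = -3296/7*4 + 132 = -13184/7 + 132 = -12260/7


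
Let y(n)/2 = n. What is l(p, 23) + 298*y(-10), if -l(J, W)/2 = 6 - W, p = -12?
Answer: -5926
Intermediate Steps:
y(n) = 2*n
l(J, W) = -12 + 2*W (l(J, W) = -2*(6 - W) = -12 + 2*W)
l(p, 23) + 298*y(-10) = (-12 + 2*23) + 298*(2*(-10)) = (-12 + 46) + 298*(-20) = 34 - 5960 = -5926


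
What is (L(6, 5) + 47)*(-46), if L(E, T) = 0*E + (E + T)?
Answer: -2668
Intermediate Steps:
L(E, T) = E + T (L(E, T) = 0 + (E + T) = E + T)
(L(6, 5) + 47)*(-46) = ((6 + 5) + 47)*(-46) = (11 + 47)*(-46) = 58*(-46) = -2668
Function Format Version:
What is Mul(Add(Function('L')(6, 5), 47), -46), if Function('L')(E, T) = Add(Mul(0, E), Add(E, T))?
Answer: -2668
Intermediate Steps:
Function('L')(E, T) = Add(E, T) (Function('L')(E, T) = Add(0, Add(E, T)) = Add(E, T))
Mul(Add(Function('L')(6, 5), 47), -46) = Mul(Add(Add(6, 5), 47), -46) = Mul(Add(11, 47), -46) = Mul(58, -46) = -2668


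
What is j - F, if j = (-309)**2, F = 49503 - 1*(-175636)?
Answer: -129658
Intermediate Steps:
F = 225139 (F = 49503 + 175636 = 225139)
j = 95481
j - F = 95481 - 1*225139 = 95481 - 225139 = -129658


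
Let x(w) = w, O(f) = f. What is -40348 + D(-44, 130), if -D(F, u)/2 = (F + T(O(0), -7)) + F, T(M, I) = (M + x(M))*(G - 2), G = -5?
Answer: -40172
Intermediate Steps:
T(M, I) = -14*M (T(M, I) = (M + M)*(-5 - 2) = (2*M)*(-7) = -14*M)
D(F, u) = -4*F (D(F, u) = -2*((F - 14*0) + F) = -2*((F + 0) + F) = -2*(F + F) = -4*F)
-40348 + D(-44, 130) = -40348 - 4*(-44) = -40348 + 176 = -40172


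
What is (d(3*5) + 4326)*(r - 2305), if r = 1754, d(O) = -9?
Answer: -2378667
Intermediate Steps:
(d(3*5) + 4326)*(r - 2305) = (-9 + 4326)*(1754 - 2305) = 4317*(-551) = -2378667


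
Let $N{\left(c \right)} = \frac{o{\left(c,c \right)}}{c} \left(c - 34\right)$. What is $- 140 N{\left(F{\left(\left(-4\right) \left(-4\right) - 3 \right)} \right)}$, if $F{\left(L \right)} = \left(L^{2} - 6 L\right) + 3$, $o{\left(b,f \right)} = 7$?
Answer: $- \frac{29400}{47} \approx -625.53$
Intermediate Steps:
$F{\left(L \right)} = 3 + L^{2} - 6 L$
$N{\left(c \right)} = \frac{7 \left(-34 + c\right)}{c}$ ($N{\left(c \right)} = \frac{7}{c} \left(c - 34\right) = \frac{7}{c} \left(-34 + c\right) = \frac{7 \left(-34 + c\right)}{c}$)
$- 140 N{\left(F{\left(\left(-4\right) \left(-4\right) - 3 \right)} \right)} = - 140 \left(7 - \frac{238}{3 + \left(\left(-4\right) \left(-4\right) - 3\right)^{2} - 6 \left(\left(-4\right) \left(-4\right) - 3\right)}\right) = - 140 \left(7 - \frac{238}{3 + \left(16 - 3\right)^{2} - 6 \left(16 - 3\right)}\right) = - 140 \left(7 - \frac{238}{3 + 13^{2} - 78}\right) = - 140 \left(7 - \frac{238}{3 + 169 - 78}\right) = - 140 \left(7 - \frac{238}{94}\right) = - 140 \left(7 - \frac{119}{47}\right) = \left(-140\right) \frac{210}{47} = - \frac{29400}{47}$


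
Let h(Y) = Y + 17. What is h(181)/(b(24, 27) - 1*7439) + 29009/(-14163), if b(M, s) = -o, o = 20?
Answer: -219182405/105641817 ≈ -2.0748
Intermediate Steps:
h(Y) = 17 + Y
b(M, s) = -20 (b(M, s) = -1*20 = -20)
h(181)/(b(24, 27) - 1*7439) + 29009/(-14163) = (17 + 181)/(-20 - 1*7439) + 29009/(-14163) = 198/(-20 - 7439) + 29009*(-1/14163) = 198/(-7459) - 29009/14163 = 198*(-1/7459) - 29009/14163 = -198/7459 - 29009/14163 = -219182405/105641817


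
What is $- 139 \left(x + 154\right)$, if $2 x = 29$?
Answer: $- \frac{46843}{2} \approx -23422.0$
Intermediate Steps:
$x = \frac{29}{2}$ ($x = \frac{1}{2} \cdot 29 = \frac{29}{2} \approx 14.5$)
$- 139 \left(x + 154\right) = - 139 \left(\frac{29}{2} + 154\right) = \left(-139\right) \frac{337}{2} = - \frac{46843}{2}$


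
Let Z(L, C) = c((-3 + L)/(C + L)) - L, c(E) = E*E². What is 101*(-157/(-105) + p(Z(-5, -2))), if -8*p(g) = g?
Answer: 2842039/41160 ≈ 69.049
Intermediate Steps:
c(E) = E³
Z(L, C) = -L + (-3 + L)³/(C + L)³ (Z(L, C) = ((-3 + L)/(C + L))³ - L = (-3 + L)³/(C + L)³ - L = -L + (-3 + L)³/(C + L)³)
p(g) = -g/8
101*(-157/(-105) + p(Z(-5, -2))) = 101*(-157/(-105) - (-1*(-5) + (-3 - 5)³/(-2 - 5)³)/8) = 101*(-157*(-1/105) - (5 + (-8)³/(-7)³)/8) = 101*(157/105 - (5 - 512*(-1/343))/8) = 101*(157/105 - (5 + 512/343)/8) = 101*(157/105 - ⅛*2227/343) = 101*(157/105 - 2227/2744) = 101*(28139/41160) = 2842039/41160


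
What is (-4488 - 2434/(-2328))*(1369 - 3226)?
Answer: 3232922485/388 ≈ 8.3323e+6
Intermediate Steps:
(-4488 - 2434/(-2328))*(1369 - 3226) = (-4488 - 2434*(-1/2328))*(-1857) = (-4488 + 1217/1164)*(-1857) = -5222815/1164*(-1857) = 3232922485/388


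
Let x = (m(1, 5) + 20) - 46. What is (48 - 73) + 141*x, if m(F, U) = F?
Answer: -3550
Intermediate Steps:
x = -25 (x = (1 + 20) - 46 = 21 - 46 = -25)
(48 - 73) + 141*x = (48 - 73) + 141*(-25) = -25 - 3525 = -3550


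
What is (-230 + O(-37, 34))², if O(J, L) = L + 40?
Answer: 24336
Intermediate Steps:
O(J, L) = 40 + L
(-230 + O(-37, 34))² = (-230 + (40 + 34))² = (-230 + 74)² = (-156)² = 24336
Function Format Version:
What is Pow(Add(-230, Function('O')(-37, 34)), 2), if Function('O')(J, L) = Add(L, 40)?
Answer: 24336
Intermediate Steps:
Function('O')(J, L) = Add(40, L)
Pow(Add(-230, Function('O')(-37, 34)), 2) = Pow(Add(-230, Add(40, 34)), 2) = Pow(Add(-230, 74), 2) = Pow(-156, 2) = 24336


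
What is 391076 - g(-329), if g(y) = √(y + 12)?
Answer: 391076 - I*√317 ≈ 3.9108e+5 - 17.805*I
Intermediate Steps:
g(y) = √(12 + y)
391076 - g(-329) = 391076 - √(12 - 329) = 391076 - √(-317) = 391076 - I*√317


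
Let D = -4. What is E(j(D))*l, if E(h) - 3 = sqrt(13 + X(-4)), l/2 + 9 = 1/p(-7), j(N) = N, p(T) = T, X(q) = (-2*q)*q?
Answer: -384/7 - 128*I*sqrt(19)/7 ≈ -54.857 - 79.706*I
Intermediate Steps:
X(q) = -2*q**2
l = -128/7 (l = -18 + 2/(-7) = -18 + 2*(-1/7) = -18 - 2/7 = -128/7 ≈ -18.286)
E(h) = 3 + I*sqrt(19) (E(h) = 3 + sqrt(13 - 2*(-4)**2) = 3 + sqrt(13 - 2*16) = 3 + sqrt(13 - 32) = 3 + sqrt(-19) = 3 + I*sqrt(19))
E(j(D))*l = (3 + I*sqrt(19))*(-128/7) = -384/7 - 128*I*sqrt(19)/7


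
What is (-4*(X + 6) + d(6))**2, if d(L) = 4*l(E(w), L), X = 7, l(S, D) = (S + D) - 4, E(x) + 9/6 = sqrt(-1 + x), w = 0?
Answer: 2484 - 400*I ≈ 2484.0 - 400.0*I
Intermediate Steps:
E(x) = -3/2 + sqrt(-1 + x)
l(S, D) = -4 + D + S (l(S, D) = (D + S) - 4 = -4 + D + S)
d(L) = -22 + 4*I + 4*L (d(L) = 4*(-4 + L + (-3/2 + sqrt(-1 + 0))) = 4*(-4 + L + (-3/2 + sqrt(-1))) = 4*(-4 + L + (-3/2 + I)) = 4*(-11/2 + I + L) = -22 + 4*I + 4*L)
(-4*(X + 6) + d(6))**2 = (-4*(7 + 6) + (-22 + 4*I + 4*6))**2 = (-4*13 + (-22 + 4*I + 24))**2 = (-52 + (2 + 4*I))**2 = (-50 + 4*I)**2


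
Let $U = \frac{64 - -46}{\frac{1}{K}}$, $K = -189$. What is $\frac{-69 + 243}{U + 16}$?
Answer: $- \frac{87}{10387} \approx -0.0083759$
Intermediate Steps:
$U = -20790$ ($U = \frac{64 - -46}{\frac{1}{-189}} = \frac{64 + 46}{- \frac{1}{189}} = 110 \left(-189\right) = -20790$)
$\frac{-69 + 243}{U + 16} = \frac{-69 + 243}{-20790 + 16} = \frac{174}{-20774} = 174 \left(- \frac{1}{20774}\right) = - \frac{87}{10387}$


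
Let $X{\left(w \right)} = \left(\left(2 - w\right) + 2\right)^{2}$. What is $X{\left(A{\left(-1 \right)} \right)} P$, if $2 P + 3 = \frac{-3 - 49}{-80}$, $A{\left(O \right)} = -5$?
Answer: $- \frac{3807}{40} \approx -95.175$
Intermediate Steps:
$P = - \frac{47}{40}$ ($P = - \frac{3}{2} + \frac{\left(-3 - 49\right) \frac{1}{-80}}{2} = - \frac{3}{2} + \frac{\left(-3 - 49\right) \left(- \frac{1}{80}\right)}{2} = - \frac{3}{2} + \frac{\left(-52\right) \left(- \frac{1}{80}\right)}{2} = - \frac{3}{2} + \frac{1}{2} \cdot \frac{13}{20} = - \frac{3}{2} + \frac{13}{40} = - \frac{47}{40} \approx -1.175$)
$X{\left(w \right)} = \left(4 - w\right)^{2}$
$X{\left(A{\left(-1 \right)} \right)} P = \left(-4 - 5\right)^{2} \left(- \frac{47}{40}\right) = \left(-9\right)^{2} \left(- \frac{47}{40}\right) = 81 \left(- \frac{47}{40}\right) = - \frac{3807}{40}$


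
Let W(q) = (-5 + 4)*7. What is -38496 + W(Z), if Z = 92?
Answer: -38503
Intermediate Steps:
W(q) = -7 (W(q) = -1*7 = -7)
-38496 + W(Z) = -38496 - 7 = -38503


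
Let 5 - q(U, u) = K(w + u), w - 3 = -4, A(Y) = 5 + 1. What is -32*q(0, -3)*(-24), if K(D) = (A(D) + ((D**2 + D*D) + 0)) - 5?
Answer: -21504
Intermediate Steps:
A(Y) = 6
w = -1 (w = 3 - 4 = -1)
K(D) = 1 + 2*D**2 (K(D) = (6 + ((D**2 + D*D) + 0)) - 5 = (6 + ((D**2 + D**2) + 0)) - 5 = (6 + (2*D**2 + 0)) - 5 = (6 + 2*D**2) - 5 = 1 + 2*D**2)
q(U, u) = 4 - 2*(-1 + u)**2 (q(U, u) = 5 - (1 + 2*(-1 + u)**2) = 5 + (-1 - 2*(-1 + u)**2) = 4 - 2*(-1 + u)**2)
-32*q(0, -3)*(-24) = -32*(4 - 2*(-1 - 3)**2)*(-24) = -32*(4 - 2*(-4)**2)*(-24) = -32*(4 - 2*16)*(-24) = -32*(4 - 32)*(-24) = -32*(-28)*(-24) = 896*(-24) = -21504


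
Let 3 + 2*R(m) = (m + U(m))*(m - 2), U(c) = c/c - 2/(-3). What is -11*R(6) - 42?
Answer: -1165/6 ≈ -194.17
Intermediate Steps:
U(c) = 5/3 (U(c) = 1 - 2*(-1/3) = 1 + 2/3 = 5/3)
R(m) = -3/2 + (-2 + m)*(5/3 + m)/2 (R(m) = -3/2 + ((m + 5/3)*(m - 2))/2 = -3/2 + ((5/3 + m)*(-2 + m))/2 = -3/2 + ((-2 + m)*(5/3 + m))/2 = -3/2 + (-2 + m)*(5/3 + m)/2)
-11*R(6) - 42 = -11*(-19/6 + (1/2)*6**2 - 1/6*6) - 42 = -11*(-19/6 + (1/2)*36 - 1) - 42 = -11*(-19/6 + 18 - 1) - 42 = -11*83/6 - 42 = -913/6 - 42 = -1165/6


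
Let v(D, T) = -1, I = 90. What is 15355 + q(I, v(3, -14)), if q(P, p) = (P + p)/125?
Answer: 1919464/125 ≈ 15356.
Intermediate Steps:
q(P, p) = P/125 + p/125 (q(P, p) = (P + p)*(1/125) = P/125 + p/125)
15355 + q(I, v(3, -14)) = 15355 + ((1/125)*90 + (1/125)*(-1)) = 15355 + (18/25 - 1/125) = 15355 + 89/125 = 1919464/125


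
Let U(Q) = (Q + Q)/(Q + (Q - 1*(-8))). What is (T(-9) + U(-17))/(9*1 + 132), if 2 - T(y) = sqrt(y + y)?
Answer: 43/1833 - I*sqrt(2)/47 ≈ 0.023459 - 0.03009*I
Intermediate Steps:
T(y) = 2 - sqrt(2)*sqrt(y) (T(y) = 2 - sqrt(y + y) = 2 - sqrt(2*y) = 2 - sqrt(2)*sqrt(y))
U(Q) = 2*Q/(8 + 2*Q) (U(Q) = (2*Q)/(Q + (Q + 8)) = (2*Q)/(Q + (8 + Q)) = (2*Q)/(8 + 2*Q) = 2*Q/(8 + 2*Q))
(T(-9) + U(-17))/(9*1 + 132) = ((2 - sqrt(2)*sqrt(-9)) - 17/(4 - 17))/(9*1 + 132) = ((2 - sqrt(2)*3*I) - 17/(-13))/(9 + 132) = ((2 - 3*I*sqrt(2)) - 17*(-1/13))/141 = ((2 - 3*I*sqrt(2)) + 17/13)*(1/141) = (43/13 - 3*I*sqrt(2))*(1/141) = 43/1833 - I*sqrt(2)/47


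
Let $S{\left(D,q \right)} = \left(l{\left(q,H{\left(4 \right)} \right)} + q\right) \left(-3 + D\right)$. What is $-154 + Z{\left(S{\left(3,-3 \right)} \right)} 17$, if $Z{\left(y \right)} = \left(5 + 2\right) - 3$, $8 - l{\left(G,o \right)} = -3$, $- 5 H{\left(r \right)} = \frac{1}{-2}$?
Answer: $-86$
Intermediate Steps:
$H{\left(r \right)} = \frac{1}{10}$ ($H{\left(r \right)} = - \frac{1}{5 \left(-2\right)} = \left(- \frac{1}{5}\right) \left(- \frac{1}{2}\right) = \frac{1}{10}$)
$l{\left(G,o \right)} = 11$ ($l{\left(G,o \right)} = 8 - -3 = 8 + 3 = 11$)
$S{\left(D,q \right)} = \left(-3 + D\right) \left(11 + q\right)$ ($S{\left(D,q \right)} = \left(11 + q\right) \left(-3 + D\right) = \left(-3 + D\right) \left(11 + q\right)$)
$Z{\left(y \right)} = 4$ ($Z{\left(y \right)} = 7 - 3 = 4$)
$-154 + Z{\left(S{\left(3,-3 \right)} \right)} 17 = -154 + 4 \cdot 17 = -154 + 68 = -86$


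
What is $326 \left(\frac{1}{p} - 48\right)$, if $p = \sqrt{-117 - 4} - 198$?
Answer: $- \frac{55947468}{3575} - \frac{326 i}{3575} \approx -15650.0 - 0.091189 i$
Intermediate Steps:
$p = -198 + 11 i$ ($p = \sqrt{-121} - 198 = 11 i - 198 = -198 + 11 i \approx -198.0 + 11.0 i$)
$326 \left(\frac{1}{p} - 48\right) = 326 \left(\frac{1}{-198 + 11 i} - 48\right) = 326 \left(\frac{-198 - 11 i}{39325} - 48\right) = 326 \left(-48 + \frac{-198 - 11 i}{39325}\right) = -15648 + \frac{326 \left(-198 - 11 i\right)}{39325}$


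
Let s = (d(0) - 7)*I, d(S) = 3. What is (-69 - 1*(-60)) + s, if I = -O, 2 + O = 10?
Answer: 23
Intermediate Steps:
O = 8 (O = -2 + 10 = 8)
I = -8 (I = -1*8 = -8)
s = 32 (s = (3 - 7)*(-8) = -4*(-8) = 32)
(-69 - 1*(-60)) + s = (-69 - 1*(-60)) + 32 = (-69 + 60) + 32 = -9 + 32 = 23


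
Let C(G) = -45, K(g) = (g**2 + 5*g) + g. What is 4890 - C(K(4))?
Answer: 4935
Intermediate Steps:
K(g) = g**2 + 6*g
4890 - C(K(4)) = 4890 - 1*(-45) = 4890 + 45 = 4935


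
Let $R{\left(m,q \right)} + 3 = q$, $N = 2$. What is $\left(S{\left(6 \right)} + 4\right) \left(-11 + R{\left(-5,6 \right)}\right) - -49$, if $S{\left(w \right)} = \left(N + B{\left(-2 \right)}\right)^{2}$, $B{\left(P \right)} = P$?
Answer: $17$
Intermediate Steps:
$R{\left(m,q \right)} = -3 + q$
$S{\left(w \right)} = 0$ ($S{\left(w \right)} = \left(2 - 2\right)^{2} = 0^{2} = 0$)
$\left(S{\left(6 \right)} + 4\right) \left(-11 + R{\left(-5,6 \right)}\right) - -49 = \left(0 + 4\right) \left(-11 + \left(-3 + 6\right)\right) - -49 = 4 \left(-11 + 3\right) + 49 = 4 \left(-8\right) + 49 = -32 + 49 = 17$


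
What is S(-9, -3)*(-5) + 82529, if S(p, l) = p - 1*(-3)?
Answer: 82559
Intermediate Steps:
S(p, l) = 3 + p (S(p, l) = p + 3 = 3 + p)
S(-9, -3)*(-5) + 82529 = (3 - 9)*(-5) + 82529 = -6*(-5) + 82529 = 30 + 82529 = 82559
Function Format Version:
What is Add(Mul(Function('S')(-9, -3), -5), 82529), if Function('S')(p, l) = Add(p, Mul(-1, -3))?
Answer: 82559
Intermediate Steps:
Function('S')(p, l) = Add(3, p) (Function('S')(p, l) = Add(p, 3) = Add(3, p))
Add(Mul(Function('S')(-9, -3), -5), 82529) = Add(Mul(Add(3, -9), -5), 82529) = Add(Mul(-6, -5), 82529) = Add(30, 82529) = 82559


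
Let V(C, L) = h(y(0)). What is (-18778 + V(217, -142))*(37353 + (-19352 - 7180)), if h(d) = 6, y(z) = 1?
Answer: -203131812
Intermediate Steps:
V(C, L) = 6
(-18778 + V(217, -142))*(37353 + (-19352 - 7180)) = (-18778 + 6)*(37353 + (-19352 - 7180)) = -18772*(37353 - 26532) = -18772*10821 = -203131812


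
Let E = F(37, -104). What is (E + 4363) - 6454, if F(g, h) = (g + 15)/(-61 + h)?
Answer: -345067/165 ≈ -2091.3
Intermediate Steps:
F(g, h) = (15 + g)/(-61 + h)
E = -52/165 (E = (15 + 37)/(-61 - 104) = 52/(-165) = -1/165*52 = -52/165 ≈ -0.31515)
(E + 4363) - 6454 = (-52/165 + 4363) - 6454 = 719843/165 - 6454 = -345067/165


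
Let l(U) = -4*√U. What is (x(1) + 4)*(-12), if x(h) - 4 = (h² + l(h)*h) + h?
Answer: -72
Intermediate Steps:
x(h) = 4 + h + h² - 4*h^(3/2) (x(h) = 4 + ((h² + (-4*√h)*h) + h) = 4 + ((h² - 4*h^(3/2)) + h) = 4 + (h + h² - 4*h^(3/2)) = 4 + h + h² - 4*h^(3/2))
(x(1) + 4)*(-12) = ((4 + 1 + 1² - 4*1^(3/2)) + 4)*(-12) = ((4 + 1 + 1 - 4*1) + 4)*(-12) = ((4 + 1 + 1 - 4) + 4)*(-12) = (2 + 4)*(-12) = 6*(-12) = -72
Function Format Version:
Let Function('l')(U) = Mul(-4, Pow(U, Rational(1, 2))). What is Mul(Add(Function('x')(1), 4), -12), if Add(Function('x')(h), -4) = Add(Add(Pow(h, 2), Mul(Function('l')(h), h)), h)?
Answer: -72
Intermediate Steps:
Function('x')(h) = Add(4, h, Pow(h, 2), Mul(-4, Pow(h, Rational(3, 2)))) (Function('x')(h) = Add(4, Add(Add(Pow(h, 2), Mul(Mul(-4, Pow(h, Rational(1, 2))), h)), h)) = Add(4, Add(Add(Pow(h, 2), Mul(-4, Pow(h, Rational(3, 2)))), h)) = Add(4, Add(h, Pow(h, 2), Mul(-4, Pow(h, Rational(3, 2))))) = Add(4, h, Pow(h, 2), Mul(-4, Pow(h, Rational(3, 2)))))
Mul(Add(Function('x')(1), 4), -12) = Mul(Add(Add(4, 1, Pow(1, 2), Mul(-4, Pow(1, Rational(3, 2)))), 4), -12) = Mul(Add(Add(4, 1, 1, Mul(-4, 1)), 4), -12) = Mul(Add(Add(4, 1, 1, -4), 4), -12) = Mul(Add(2, 4), -12) = Mul(6, -12) = -72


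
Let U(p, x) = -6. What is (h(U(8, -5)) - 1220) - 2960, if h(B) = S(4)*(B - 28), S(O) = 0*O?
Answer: -4180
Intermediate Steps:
S(O) = 0
h(B) = 0 (h(B) = 0*(B - 28) = 0*(-28 + B) = 0)
(h(U(8, -5)) - 1220) - 2960 = (0 - 1220) - 2960 = -1220 - 2960 = -4180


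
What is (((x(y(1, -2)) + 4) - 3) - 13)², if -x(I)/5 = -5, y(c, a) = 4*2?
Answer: 169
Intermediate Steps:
y(c, a) = 8
x(I) = 25 (x(I) = -5*(-5) = 25)
(((x(y(1, -2)) + 4) - 3) - 13)² = (((25 + 4) - 3) - 13)² = ((29 - 3) - 13)² = (26 - 13)² = 13² = 169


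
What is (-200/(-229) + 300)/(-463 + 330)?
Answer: -68900/30457 ≈ -2.2622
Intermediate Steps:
(-200/(-229) + 300)/(-463 + 330) = (-200*(-1/229) + 300)/(-133) = (200/229 + 300)*(-1/133) = (68900/229)*(-1/133) = -68900/30457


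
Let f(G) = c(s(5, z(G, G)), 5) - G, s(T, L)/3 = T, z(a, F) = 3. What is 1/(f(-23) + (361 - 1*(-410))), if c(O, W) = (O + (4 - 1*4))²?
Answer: 1/1019 ≈ 0.00098135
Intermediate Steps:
s(T, L) = 3*T
c(O, W) = O² (c(O, W) = (O + (4 - 4))² = (O + 0)² = O²)
f(G) = 225 - G (f(G) = (3*5)² - G = 15² - G = 225 - G)
1/(f(-23) + (361 - 1*(-410))) = 1/((225 - 1*(-23)) + (361 - 1*(-410))) = 1/((225 + 23) + (361 + 410)) = 1/(248 + 771) = 1/1019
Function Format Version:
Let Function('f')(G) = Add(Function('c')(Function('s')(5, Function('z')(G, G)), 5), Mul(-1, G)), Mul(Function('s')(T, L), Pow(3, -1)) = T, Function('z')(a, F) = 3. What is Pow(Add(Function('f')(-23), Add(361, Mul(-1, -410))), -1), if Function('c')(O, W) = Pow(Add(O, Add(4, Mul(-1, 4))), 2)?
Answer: Rational(1, 1019) ≈ 0.00098135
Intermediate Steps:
Function('s')(T, L) = Mul(3, T)
Function('c')(O, W) = Pow(O, 2) (Function('c')(O, W) = Pow(Add(O, Add(4, -4)), 2) = Pow(Add(O, 0), 2) = Pow(O, 2))
Function('f')(G) = Add(225, Mul(-1, G)) (Function('f')(G) = Add(Pow(Mul(3, 5), 2), Mul(-1, G)) = Add(Pow(15, 2), Mul(-1, G)) = Add(225, Mul(-1, G)))
Pow(Add(Function('f')(-23), Add(361, Mul(-1, -410))), -1) = Pow(Add(Add(225, Mul(-1, -23)), Add(361, Mul(-1, -410))), -1) = Pow(Add(Add(225, 23), Add(361, 410)), -1) = Pow(Add(248, 771), -1) = Pow(1019, -1) = Rational(1, 1019)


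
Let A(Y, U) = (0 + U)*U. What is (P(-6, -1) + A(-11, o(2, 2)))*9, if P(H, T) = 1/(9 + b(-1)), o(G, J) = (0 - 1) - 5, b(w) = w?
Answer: 2601/8 ≈ 325.13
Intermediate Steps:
o(G, J) = -6 (o(G, J) = -1 - 5 = -6)
P(H, T) = ⅛ (P(H, T) = 1/(9 - 1) = 1/8 = ⅛)
A(Y, U) = U² (A(Y, U) = U*U = U²)
(P(-6, -1) + A(-11, o(2, 2)))*9 = (⅛ + (-6)²)*9 = (⅛ + 36)*9 = (289/8)*9 = 2601/8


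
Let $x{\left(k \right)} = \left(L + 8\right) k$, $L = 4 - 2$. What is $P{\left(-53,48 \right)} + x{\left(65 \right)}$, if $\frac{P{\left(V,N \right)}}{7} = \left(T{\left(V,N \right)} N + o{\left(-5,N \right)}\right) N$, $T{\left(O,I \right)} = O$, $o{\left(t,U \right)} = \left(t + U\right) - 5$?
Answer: $-841366$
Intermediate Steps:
$o{\left(t,U \right)} = -5 + U + t$ ($o{\left(t,U \right)} = \left(U + t\right) - 5 = -5 + U + t$)
$L = 2$ ($L = 4 - 2 = 2$)
$P{\left(V,N \right)} = 7 N \left(-10 + N + N V\right)$ ($P{\left(V,N \right)} = 7 \left(V N - \left(10 - N\right)\right) N = 7 \left(N V + \left(-10 + N\right)\right) N = 7 \left(-10 + N + N V\right) N = 7 N \left(-10 + N + N V\right)$)
$x{\left(k \right)} = 10 k$ ($x{\left(k \right)} = \left(2 + 8\right) k = 10 k$)
$P{\left(-53,48 \right)} + x{\left(65 \right)} = 7 \cdot 48 \left(-10 + 48 + 48 \left(-53\right)\right) + 10 \cdot 65 = 7 \cdot 48 \left(-10 + 48 - 2544\right) + 650 = 7 \cdot 48 \left(-2506\right) + 650 = -842016 + 650 = -841366$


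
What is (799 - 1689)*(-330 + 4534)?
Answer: -3741560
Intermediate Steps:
(799 - 1689)*(-330 + 4534) = -890*4204 = -3741560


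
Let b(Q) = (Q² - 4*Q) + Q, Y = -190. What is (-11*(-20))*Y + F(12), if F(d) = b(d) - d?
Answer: -41704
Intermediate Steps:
b(Q) = Q² - 3*Q
F(d) = -d + d*(-3 + d) (F(d) = d*(-3 + d) - d = -d + d*(-3 + d))
(-11*(-20))*Y + F(12) = -11*(-20)*(-190) + 12*(-4 + 12) = 220*(-190) + 12*8 = -41800 + 96 = -41704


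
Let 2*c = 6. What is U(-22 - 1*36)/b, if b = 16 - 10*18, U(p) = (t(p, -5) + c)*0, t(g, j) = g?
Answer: 0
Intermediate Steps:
c = 3 (c = (½)*6 = 3)
U(p) = 0 (U(p) = (p + 3)*0 = (3 + p)*0 = 0)
b = -164 (b = 16 - 180 = -164)
U(-22 - 1*36)/b = 0/(-164) = 0*(-1/164) = 0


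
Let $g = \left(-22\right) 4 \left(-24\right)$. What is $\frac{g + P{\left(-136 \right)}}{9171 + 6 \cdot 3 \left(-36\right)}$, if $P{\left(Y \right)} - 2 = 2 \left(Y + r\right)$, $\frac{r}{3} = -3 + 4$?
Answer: $\frac{616}{2841} \approx 0.21683$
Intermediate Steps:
$r = 3$ ($r = 3 \left(-3 + 4\right) = 3 \cdot 1 = 3$)
$g = 2112$ ($g = \left(-88\right) \left(-24\right) = 2112$)
$P{\left(Y \right)} = 8 + 2 Y$ ($P{\left(Y \right)} = 2 + 2 \left(Y + 3\right) = 2 + 2 \left(3 + Y\right) = 2 + \left(6 + 2 Y\right) = 8 + 2 Y$)
$\frac{g + P{\left(-136 \right)}}{9171 + 6 \cdot 3 \left(-36\right)} = \frac{2112 + \left(8 + 2 \left(-136\right)\right)}{9171 + 6 \cdot 3 \left(-36\right)} = \frac{2112 + \left(8 - 272\right)}{9171 + 18 \left(-36\right)} = \frac{2112 - 264}{9171 - 648} = \frac{1848}{8523} = 1848 \cdot \frac{1}{8523} = \frac{616}{2841}$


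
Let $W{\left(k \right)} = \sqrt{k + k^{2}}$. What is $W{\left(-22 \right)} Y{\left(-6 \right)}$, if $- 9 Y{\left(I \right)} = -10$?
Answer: $\frac{10 \sqrt{462}}{9} \approx 23.882$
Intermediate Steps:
$Y{\left(I \right)} = \frac{10}{9}$ ($Y{\left(I \right)} = \left(- \frac{1}{9}\right) \left(-10\right) = \frac{10}{9}$)
$W{\left(-22 \right)} Y{\left(-6 \right)} = \sqrt{- 22 \left(1 - 22\right)} \frac{10}{9} = \sqrt{\left(-22\right) \left(-21\right)} \frac{10}{9} = \sqrt{462} \cdot \frac{10}{9} = \frac{10 \sqrt{462}}{9}$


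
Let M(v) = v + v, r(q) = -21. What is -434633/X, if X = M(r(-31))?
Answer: 434633/42 ≈ 10348.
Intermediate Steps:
M(v) = 2*v
X = -42 (X = 2*(-21) = -42)
-434633/X = -434633/(-42) = -434633*(-1/42) = 434633/42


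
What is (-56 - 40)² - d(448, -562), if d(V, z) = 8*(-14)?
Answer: 9328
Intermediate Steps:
d(V, z) = -112
(-56 - 40)² - d(448, -562) = (-56 - 40)² - 1*(-112) = (-96)² + 112 = 9216 + 112 = 9328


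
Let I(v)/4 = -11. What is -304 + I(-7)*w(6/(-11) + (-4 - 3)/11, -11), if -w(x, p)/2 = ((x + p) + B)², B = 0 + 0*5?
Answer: 140304/11 ≈ 12755.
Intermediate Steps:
B = 0 (B = 0 + 0 = 0)
I(v) = -44 (I(v) = 4*(-11) = -44)
w(x, p) = -2*(p + x)² (w(x, p) = -2*((x + p) + 0)² = -2*((p + x) + 0)² = -2*(p + x)²)
-304 + I(-7)*w(6/(-11) + (-4 - 3)/11, -11) = -304 - (-88)*(-11 + (6/(-11) + (-4 - 3)/11))² = -304 - (-88)*(-11 + (6*(-1/11) - 7*1/11))² = -304 - (-88)*(-11 + (-6/11 - 7/11))² = -304 - (-88)*(-11 - 13/11)² = -304 - (-88)*(-134/11)² = -304 - (-88)*17956/121 = -304 - 44*(-35912/121) = -304 + 143648/11 = 140304/11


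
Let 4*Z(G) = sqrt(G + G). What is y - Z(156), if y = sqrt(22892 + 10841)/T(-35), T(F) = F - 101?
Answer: -sqrt(78)/2 - sqrt(33733)/136 ≈ -5.7664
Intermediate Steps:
T(F) = -101 + F
Z(G) = sqrt(2)*sqrt(G)/4 (Z(G) = sqrt(G + G)/4 = sqrt(2*G)/4 = (sqrt(2)*sqrt(G))/4 = sqrt(2)*sqrt(G)/4)
y = -sqrt(33733)/136 (y = sqrt(22892 + 10841)/(-101 - 35) = sqrt(33733)/(-136) = sqrt(33733)*(-1/136) = -sqrt(33733)/136 ≈ -1.3505)
y - Z(156) = -sqrt(33733)/136 - sqrt(2)*sqrt(156)/4 = -sqrt(33733)/136 - sqrt(2)*2*sqrt(39)/4 = -sqrt(33733)/136 - sqrt(78)/2 = -sqrt(78)/2 - sqrt(33733)/136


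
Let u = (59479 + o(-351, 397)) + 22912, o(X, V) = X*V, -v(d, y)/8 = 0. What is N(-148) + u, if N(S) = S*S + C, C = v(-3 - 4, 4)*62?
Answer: -35052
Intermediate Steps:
v(d, y) = 0 (v(d, y) = -8*0 = 0)
C = 0 (C = 0*62 = 0)
o(X, V) = V*X
u = -56956 (u = (59479 + 397*(-351)) + 22912 = (59479 - 139347) + 22912 = -79868 + 22912 = -56956)
N(S) = S² (N(S) = S*S + 0 = S² + 0 = S²)
N(-148) + u = (-148)² - 56956 = 21904 - 56956 = -35052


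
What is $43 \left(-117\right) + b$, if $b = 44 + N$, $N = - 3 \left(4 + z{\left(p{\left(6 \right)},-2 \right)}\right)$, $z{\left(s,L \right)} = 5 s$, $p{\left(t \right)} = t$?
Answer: $-5089$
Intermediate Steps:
$N = -102$ ($N = - 3 \left(4 + 5 \cdot 6\right) = - 3 \left(4 + 30\right) = \left(-3\right) 34 = -102$)
$b = -58$ ($b = 44 - 102 = -58$)
$43 \left(-117\right) + b = 43 \left(-117\right) - 58 = -5031 - 58 = -5089$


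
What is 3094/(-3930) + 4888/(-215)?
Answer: -397501/16899 ≈ -23.522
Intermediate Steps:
3094/(-3930) + 4888/(-215) = 3094*(-1/3930) + 4888*(-1/215) = -1547/1965 - 4888/215 = -397501/16899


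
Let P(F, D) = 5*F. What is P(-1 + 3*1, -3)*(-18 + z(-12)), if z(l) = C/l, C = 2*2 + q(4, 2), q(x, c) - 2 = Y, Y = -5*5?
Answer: -985/6 ≈ -164.17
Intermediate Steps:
Y = -25
q(x, c) = -23 (q(x, c) = 2 - 25 = -23)
C = -19 (C = 2*2 - 23 = 4 - 23 = -19)
z(l) = -19/l
P(-1 + 3*1, -3)*(-18 + z(-12)) = (5*(-1 + 3*1))*(-18 - 19/(-12)) = (5*(-1 + 3))*(-18 - 19*(-1/12)) = (5*2)*(-18 + 19/12) = 10*(-197/12) = -985/6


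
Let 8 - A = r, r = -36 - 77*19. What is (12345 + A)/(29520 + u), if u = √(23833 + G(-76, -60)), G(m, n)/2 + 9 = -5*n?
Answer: 81782208/174281197 - 13852*√24415/871405985 ≈ 0.46677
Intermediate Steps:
G(m, n) = -18 - 10*n (G(m, n) = -18 + 2*(-5*n) = -18 - 10*n)
r = -1499 (r = -36 - 1463 = -1499)
A = 1507 (A = 8 - 1*(-1499) = 8 + 1499 = 1507)
u = √24415 (u = √(23833 + (-18 - 10*(-60))) = √(23833 + (-18 + 600)) = √(23833 + 582) = √24415 ≈ 156.25)
(12345 + A)/(29520 + u) = (12345 + 1507)/(29520 + √24415) = 13852/(29520 + √24415)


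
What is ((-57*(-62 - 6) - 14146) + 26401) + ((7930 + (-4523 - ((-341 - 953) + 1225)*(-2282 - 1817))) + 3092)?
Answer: -260201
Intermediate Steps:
((-57*(-62 - 6) - 14146) + 26401) + ((7930 + (-4523 - ((-341 - 953) + 1225)*(-2282 - 1817))) + 3092) = ((-57*(-68) - 14146) + 26401) + ((7930 + (-4523 - (-1294 + 1225)*(-4099))) + 3092) = ((3876 - 14146) + 26401) + ((7930 + (-4523 - (-69)*(-4099))) + 3092) = (-10270 + 26401) + ((7930 + (-4523 - 1*282831)) + 3092) = 16131 + ((7930 + (-4523 - 282831)) + 3092) = 16131 + ((7930 - 287354) + 3092) = 16131 + (-279424 + 3092) = 16131 - 276332 = -260201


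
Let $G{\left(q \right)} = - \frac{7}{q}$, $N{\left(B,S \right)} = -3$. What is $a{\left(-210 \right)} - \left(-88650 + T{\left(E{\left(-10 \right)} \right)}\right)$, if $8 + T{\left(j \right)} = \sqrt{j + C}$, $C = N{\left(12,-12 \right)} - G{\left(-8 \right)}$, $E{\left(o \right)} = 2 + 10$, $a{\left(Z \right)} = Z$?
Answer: $88448 - \frac{\sqrt{130}}{4} \approx 88445.0$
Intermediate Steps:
$E{\left(o \right)} = 12$
$C = - \frac{31}{8}$ ($C = -3 - - \frac{7}{-8} = -3 - \left(-7\right) \left(- \frac{1}{8}\right) = -3 - \frac{7}{8} = - \frac{31}{8} \approx -3.875$)
$T{\left(j \right)} = -8 + \sqrt{- \frac{31}{8} + j}$ ($T{\left(j \right)} = -8 + \sqrt{j - \frac{31}{8}} = -8 + \sqrt{- \frac{31}{8} + j}$)
$a{\left(-210 \right)} - \left(-88650 + T{\left(E{\left(-10 \right)} \right)}\right) = -210 + \left(88650 - \left(-8 + \frac{\sqrt{-62 + 16 \cdot 12}}{4}\right)\right) = -210 + \left(88650 - \left(-8 + \frac{\sqrt{-62 + 192}}{4}\right)\right) = -210 + \left(88650 - \left(-8 + \frac{\sqrt{130}}{4}\right)\right) = -210 + \left(88650 + \left(8 - \frac{\sqrt{130}}{4}\right)\right) = -210 + \left(88658 - \frac{\sqrt{130}}{4}\right) = 88448 - \frac{\sqrt{130}}{4}$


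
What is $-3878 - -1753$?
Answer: $-2125$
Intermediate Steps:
$-3878 - -1753 = -3878 + \left(-369 + 2122\right) = -3878 + 1753 = -2125$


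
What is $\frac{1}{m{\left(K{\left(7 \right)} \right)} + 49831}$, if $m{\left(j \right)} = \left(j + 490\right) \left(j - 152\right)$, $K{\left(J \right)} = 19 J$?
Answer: $\frac{1}{37994} \approx 2.632 \cdot 10^{-5}$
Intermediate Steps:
$m{\left(j \right)} = \left(-152 + j\right) \left(490 + j\right)$ ($m{\left(j \right)} = \left(490 + j\right) \left(-152 + j\right) = \left(-152 + j\right) \left(490 + j\right)$)
$\frac{1}{m{\left(K{\left(7 \right)} \right)} + 49831} = \frac{1}{\left(-74480 + \left(19 \cdot 7\right)^{2} + 338 \cdot 19 \cdot 7\right) + 49831} = \frac{1}{\left(-74480 + 133^{2} + 338 \cdot 133\right) + 49831} = \frac{1}{\left(-74480 + 17689 + 44954\right) + 49831} = \frac{1}{-11837 + 49831} = \frac{1}{37994}$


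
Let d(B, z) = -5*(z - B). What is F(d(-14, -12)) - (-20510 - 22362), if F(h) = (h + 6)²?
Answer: 42888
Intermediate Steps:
d(B, z) = -5*z + 5*B
F(h) = (6 + h)²
F(d(-14, -12)) - (-20510 - 22362) = (6 + (-5*(-12) + 5*(-14)))² - (-20510 - 22362) = (6 + (60 - 70))² - 1*(-42872) = (6 - 10)² + 42872 = (-4)² + 42872 = 16 + 42872 = 42888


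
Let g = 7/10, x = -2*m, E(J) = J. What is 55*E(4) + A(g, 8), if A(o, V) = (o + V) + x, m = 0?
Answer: 2287/10 ≈ 228.70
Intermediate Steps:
x = 0 (x = -2*0 = 0)
g = 7/10 (g = 7*(⅒) = 7/10 ≈ 0.70000)
A(o, V) = V + o (A(o, V) = (o + V) + 0 = (V + o) + 0 = V + o)
55*E(4) + A(g, 8) = 55*4 + (8 + 7/10) = 220 + 87/10 = 2287/10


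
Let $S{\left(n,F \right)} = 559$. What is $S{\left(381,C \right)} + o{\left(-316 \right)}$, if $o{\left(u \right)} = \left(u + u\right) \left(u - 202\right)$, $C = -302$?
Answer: $327935$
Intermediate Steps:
$o{\left(u \right)} = 2 u \left(-202 + u\right)$
$S{\left(381,C \right)} + o{\left(-316 \right)} = 559 + 2 \left(-316\right) \left(-202 - 316\right) = 559 + 2 \left(-316\right) \left(-518\right) = 559 + 327376 = 327935$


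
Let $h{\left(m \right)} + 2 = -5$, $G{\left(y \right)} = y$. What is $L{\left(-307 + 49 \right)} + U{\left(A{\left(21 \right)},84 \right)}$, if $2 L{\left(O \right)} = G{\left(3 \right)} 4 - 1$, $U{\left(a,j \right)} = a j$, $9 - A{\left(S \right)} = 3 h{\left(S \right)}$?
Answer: $\frac{5051}{2} \approx 2525.5$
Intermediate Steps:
$h{\left(m \right)} = -7$ ($h{\left(m \right)} = -2 - 5 = -7$)
$A{\left(S \right)} = 30$ ($A{\left(S \right)} = 9 - 3 \left(-7\right) = 9 - -21 = 9 + 21 = 30$)
$L{\left(O \right)} = \frac{11}{2}$ ($L{\left(O \right)} = \frac{3 \cdot 4 - 1}{2} = \frac{12 - 1}{2} = \frac{1}{2} \cdot 11 = \frac{11}{2}$)
$L{\left(-307 + 49 \right)} + U{\left(A{\left(21 \right)},84 \right)} = \frac{11}{2} + 30 \cdot 84 = \frac{11}{2} + 2520 = \frac{5051}{2}$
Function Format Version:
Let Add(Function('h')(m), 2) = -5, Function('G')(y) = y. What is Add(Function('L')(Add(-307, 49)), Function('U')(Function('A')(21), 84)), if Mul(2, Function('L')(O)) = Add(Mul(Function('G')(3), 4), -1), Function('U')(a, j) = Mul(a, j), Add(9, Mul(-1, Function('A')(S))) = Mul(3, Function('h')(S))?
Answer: Rational(5051, 2) ≈ 2525.5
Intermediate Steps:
Function('h')(m) = -7 (Function('h')(m) = Add(-2, -5) = -7)
Function('A')(S) = 30 (Function('A')(S) = Add(9, Mul(-1, Mul(3, -7))) = Add(9, Mul(-1, -21)) = Add(9, 21) = 30)
Function('L')(O) = Rational(11, 2) (Function('L')(O) = Mul(Rational(1, 2), Add(Mul(3, 4), -1)) = Mul(Rational(1, 2), Add(12, -1)) = Mul(Rational(1, 2), 11) = Rational(11, 2))
Add(Function('L')(Add(-307, 49)), Function('U')(Function('A')(21), 84)) = Add(Rational(11, 2), Mul(30, 84)) = Add(Rational(11, 2), 2520) = Rational(5051, 2)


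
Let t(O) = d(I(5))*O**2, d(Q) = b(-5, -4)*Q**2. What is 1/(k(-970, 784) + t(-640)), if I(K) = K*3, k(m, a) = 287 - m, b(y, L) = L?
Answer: -1/368638743 ≈ -2.7127e-9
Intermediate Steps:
I(K) = 3*K
d(Q) = -4*Q**2
t(O) = -900*O**2 (t(O) = (-4*(3*5)**2)*O**2 = (-4*15**2)*O**2 = (-4*225)*O**2 = -900*O**2)
1/(k(-970, 784) + t(-640)) = 1/((287 - 1*(-970)) - 900*(-640)**2) = 1/((287 + 970) - 900*409600) = 1/(1257 - 368640000) = 1/(-368638743) = -1/368638743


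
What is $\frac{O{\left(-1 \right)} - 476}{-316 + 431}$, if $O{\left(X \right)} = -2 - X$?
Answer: $- \frac{477}{115} \approx -4.1478$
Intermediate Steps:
$\frac{O{\left(-1 \right)} - 476}{-316 + 431} = \frac{\left(-2 - -1\right) - 476}{-316 + 431} = \frac{\left(-2 + 1\right) - 476}{115} = \left(-1 - 476\right) \frac{1}{115} = \left(-477\right) \frac{1}{115} = - \frac{477}{115}$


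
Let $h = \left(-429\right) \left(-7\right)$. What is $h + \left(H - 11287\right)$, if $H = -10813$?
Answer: $-19097$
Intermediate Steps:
$h = 3003$
$h + \left(H - 11287\right) = 3003 - 22100 = -19097$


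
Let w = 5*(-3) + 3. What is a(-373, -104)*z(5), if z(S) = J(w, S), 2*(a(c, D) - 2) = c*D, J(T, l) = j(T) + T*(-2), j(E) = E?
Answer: 232776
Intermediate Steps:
w = -12 (w = -15 + 3 = -12)
J(T, l) = -T (J(T, l) = T + T*(-2) = T - 2*T = -T)
a(c, D) = 2 + D*c/2 (a(c, D) = 2 + (c*D)/2 = 2 + (D*c)/2 = 2 + D*c/2)
z(S) = 12 (z(S) = -1*(-12) = 12)
a(-373, -104)*z(5) = (2 + (½)*(-104)*(-373))*12 = (2 + 19396)*12 = 19398*12 = 232776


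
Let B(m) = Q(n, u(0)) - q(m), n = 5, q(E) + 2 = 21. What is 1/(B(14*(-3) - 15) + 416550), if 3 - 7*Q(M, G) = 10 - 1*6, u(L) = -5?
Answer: 7/2915716 ≈ 2.4008e-6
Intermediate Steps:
q(E) = 19 (q(E) = -2 + 21 = 19)
Q(M, G) = -⅐ (Q(M, G) = 3/7 - (10 - 1*6)/7 = 3/7 - (10 - 6)/7 = 3/7 - ⅐*4 = 3/7 - 4/7 = -⅐)
B(m) = -134/7 (B(m) = -⅐ - 1*19 = -⅐ - 19 = -134/7)
1/(B(14*(-3) - 15) + 416550) = 1/(-134/7 + 416550) = 1/(2915716/7) = 7/2915716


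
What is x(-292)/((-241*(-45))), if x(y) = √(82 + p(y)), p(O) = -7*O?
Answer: √2126/10845 ≈ 0.0042516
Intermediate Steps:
x(y) = √(82 - 7*y)
x(-292)/((-241*(-45))) = √(82 - 7*(-292))/((-241*(-45))) = √(82 + 2044)/10845 = √2126*(1/10845) = √2126/10845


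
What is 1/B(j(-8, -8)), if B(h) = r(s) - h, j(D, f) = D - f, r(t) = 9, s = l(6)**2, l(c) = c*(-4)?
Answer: 1/9 ≈ 0.11111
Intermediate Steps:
l(c) = -4*c
s = 576 (s = (-4*6)**2 = (-24)**2 = 576)
B(h) = 9 - h
1/B(j(-8, -8)) = 1/(9 - (-8 - 1*(-8))) = 1/(9 - (-8 + 8)) = 1/(9 - 1*0) = 1/(9 + 0) = 1/9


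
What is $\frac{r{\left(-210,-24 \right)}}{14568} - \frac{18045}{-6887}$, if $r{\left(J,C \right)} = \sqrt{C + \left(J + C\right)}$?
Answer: $\frac{18045}{6887} + \frac{i \sqrt{258}}{14568} \approx 2.6202 + 0.0011026 i$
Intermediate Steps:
$r{\left(J,C \right)} = \sqrt{J + 2 C}$ ($r{\left(J,C \right)} = \sqrt{C + \left(C + J\right)} = \sqrt{J + 2 C}$)
$\frac{r{\left(-210,-24 \right)}}{14568} - \frac{18045}{-6887} = \frac{\sqrt{-210 + 2 \left(-24\right)}}{14568} - \frac{18045}{-6887} = \sqrt{-210 - 48} \cdot \frac{1}{14568} - - \frac{18045}{6887} = \sqrt{-258} \cdot \frac{1}{14568} + \frac{18045}{6887} = i \sqrt{258} \cdot \frac{1}{14568} + \frac{18045}{6887} = \frac{i \sqrt{258}}{14568} + \frac{18045}{6887} = \frac{18045}{6887} + \frac{i \sqrt{258}}{14568}$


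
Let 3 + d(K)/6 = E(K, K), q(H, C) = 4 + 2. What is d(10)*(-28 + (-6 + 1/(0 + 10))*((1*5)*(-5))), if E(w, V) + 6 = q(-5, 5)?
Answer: -2151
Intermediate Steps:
q(H, C) = 6
E(w, V) = 0 (E(w, V) = -6 + 6 = 0)
d(K) = -18 (d(K) = -18 + 6*0 = -18 + 0 = -18)
d(10)*(-28 + (-6 + 1/(0 + 10))*((1*5)*(-5))) = -18*(-28 + (-6 + 1/(0 + 10))*((1*5)*(-5))) = -18*(-28 + (-6 + 1/10)*(5*(-5))) = -18*(-28 + (-6 + ⅒)*(-25)) = -18*(-28 - 59/10*(-25)) = -18*(-28 + 295/2) = -18*239/2 = -2151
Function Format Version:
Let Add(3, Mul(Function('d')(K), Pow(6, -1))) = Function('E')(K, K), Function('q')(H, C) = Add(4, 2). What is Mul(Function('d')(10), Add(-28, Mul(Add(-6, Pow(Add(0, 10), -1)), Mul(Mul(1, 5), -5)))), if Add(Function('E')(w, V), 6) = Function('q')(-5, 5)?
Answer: -2151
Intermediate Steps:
Function('q')(H, C) = 6
Function('E')(w, V) = 0 (Function('E')(w, V) = Add(-6, 6) = 0)
Function('d')(K) = -18 (Function('d')(K) = Add(-18, Mul(6, 0)) = Add(-18, 0) = -18)
Mul(Function('d')(10), Add(-28, Mul(Add(-6, Pow(Add(0, 10), -1)), Mul(Mul(1, 5), -5)))) = Mul(-18, Add(-28, Mul(Add(-6, Pow(Add(0, 10), -1)), Mul(Mul(1, 5), -5)))) = Mul(-18, Add(-28, Mul(Add(-6, Pow(10, -1)), Mul(5, -5)))) = Mul(-18, Add(-28, Mul(Add(-6, Rational(1, 10)), -25))) = Mul(-18, Add(-28, Mul(Rational(-59, 10), -25))) = Mul(-18, Add(-28, Rational(295, 2))) = Mul(-18, Rational(239, 2)) = -2151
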